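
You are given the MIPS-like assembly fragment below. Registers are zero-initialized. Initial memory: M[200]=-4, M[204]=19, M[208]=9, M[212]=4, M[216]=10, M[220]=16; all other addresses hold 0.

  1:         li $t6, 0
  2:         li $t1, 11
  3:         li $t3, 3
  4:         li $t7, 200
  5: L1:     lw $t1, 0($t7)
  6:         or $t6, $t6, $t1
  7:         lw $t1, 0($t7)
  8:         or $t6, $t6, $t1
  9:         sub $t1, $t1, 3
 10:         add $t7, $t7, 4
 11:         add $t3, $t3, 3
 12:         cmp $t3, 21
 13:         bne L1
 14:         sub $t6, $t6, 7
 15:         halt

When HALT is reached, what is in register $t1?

li $t6, 0 → $t6=0
li $t1, 11 → $t1=11
li $t3, 3 → $t3=3
li $t7, 200 → $t7=200
lw $t1, 0($t7) → $t1=M[200]=-4
or $t6, $t6, $t1 → $t6=0|(-4)=-4
lw $t1, 0($t7) → $t1=M[200]=-4
or $t6, $t6, $t1 → $t6=(-4)|(-4)=-4
sub $t1, $t1, 3 → $t1=(-4)-3=-7
add $t7, $t7, 4 → $t7=200+4=204
add $t3, $t3, 3 → $t3=3+3=6
cmp $t3, 21  (cmp 6,21)
bne L1: taken
lw $t1, 0($t7) → $t1=M[204]=19
or $t6, $t6, $t1 → $t6=(-4)|19=-1
lw $t1, 0($t7) → $t1=M[204]=19
or $t6, $t6, $t1 → $t6=(-1)|19=-1
sub $t1, $t1, 3 → $t1=19-3=16
add $t7, $t7, 4 → $t7=204+4=208
add $t3, $t3, 3 → $t3=6+3=9
cmp $t3, 21  (cmp 9,21)
bne L1: taken
lw $t1, 0($t7) → $t1=M[208]=9
or $t6, $t6, $t1 → $t6=(-1)|9=-1
lw $t1, 0($t7) → $t1=M[208]=9
or $t6, $t6, $t1 → $t6=(-1)|9=-1
sub $t1, $t1, 3 → $t1=9-3=6
add $t7, $t7, 4 → $t7=208+4=212
add $t3, $t3, 3 → $t3=9+3=12
cmp $t3, 21  (cmp 12,21)
bne L1: taken
lw $t1, 0($t7) → $t1=M[212]=4
or $t6, $t6, $t1 → $t6=(-1)|4=-1
lw $t1, 0($t7) → $t1=M[212]=4
or $t6, $t6, $t1 → $t6=(-1)|4=-1
sub $t1, $t1, 3 → $t1=4-3=1
add $t7, $t7, 4 → $t7=212+4=216
add $t3, $t3, 3 → $t3=12+3=15
cmp $t3, 21  (cmp 15,21)
bne L1: taken
lw $t1, 0($t7) → $t1=M[216]=10
or $t6, $t6, $t1 → $t6=(-1)|10=-1
lw $t1, 0($t7) → $t1=M[216]=10
or $t6, $t6, $t1 → $t6=(-1)|10=-1
sub $t1, $t1, 3 → $t1=10-3=7
add $t7, $t7, 4 → $t7=216+4=220
add $t3, $t3, 3 → $t3=15+3=18
cmp $t3, 21  (cmp 18,21)
bne L1: taken
lw $t1, 0($t7) → $t1=M[220]=16
or $t6, $t6, $t1 → $t6=(-1)|16=-1
lw $t1, 0($t7) → $t1=M[220]=16
or $t6, $t6, $t1 → $t6=(-1)|16=-1
sub $t1, $t1, 3 → $t1=16-3=13
add $t7, $t7, 4 → $t7=220+4=224
add $t3, $t3, 3 → $t3=18+3=21
cmp $t3, 21  (cmp 21,21)
bne L1: not taken
sub $t6, $t6, 7 → $t6=(-1)-7=-8
halt.

13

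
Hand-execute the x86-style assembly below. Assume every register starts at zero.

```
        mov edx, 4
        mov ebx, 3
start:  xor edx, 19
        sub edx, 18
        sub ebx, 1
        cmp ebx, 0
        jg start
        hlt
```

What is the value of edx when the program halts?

5

edx=4
ebx=3
edx=4^19=23
edx=23-18=5
ebx=3-1=2
cmp ebx, 0  (cmp 2,0)
jg start: taken
edx=5^19=22
edx=22-18=4
ebx=2-1=1
cmp ebx, 0  (cmp 1,0)
jg start: taken
edx=4^19=23
edx=23-18=5
ebx=1-1=0
cmp ebx, 0  (cmp 0,0)
jg start: not taken
halt.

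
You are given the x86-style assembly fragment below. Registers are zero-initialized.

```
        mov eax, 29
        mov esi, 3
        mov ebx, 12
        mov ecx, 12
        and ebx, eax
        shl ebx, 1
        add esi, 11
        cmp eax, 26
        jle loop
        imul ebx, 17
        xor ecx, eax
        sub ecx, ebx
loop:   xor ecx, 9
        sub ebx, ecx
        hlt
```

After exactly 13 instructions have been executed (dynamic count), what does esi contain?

after mov eax, 29: eax=29
after mov esi, 3: esi=3
after mov ebx, 12: ebx=12
after mov ecx, 12: ecx=12
after and ebx, eax: ebx=12&29=12
after shl ebx, 1: ebx=12<<1=24
after add esi, 11: esi=3+11=14
cmp eax, 26  (cmp 29,26)
jle loop: not taken
after imul ebx, 17: ebx=24*17=408
after xor ecx, eax: ecx=12^29=17
after sub ecx, ebx: ecx=17-408=-391
after xor ecx, 9: ecx=(-391)^9=-400
After step 13: esi = 14.

14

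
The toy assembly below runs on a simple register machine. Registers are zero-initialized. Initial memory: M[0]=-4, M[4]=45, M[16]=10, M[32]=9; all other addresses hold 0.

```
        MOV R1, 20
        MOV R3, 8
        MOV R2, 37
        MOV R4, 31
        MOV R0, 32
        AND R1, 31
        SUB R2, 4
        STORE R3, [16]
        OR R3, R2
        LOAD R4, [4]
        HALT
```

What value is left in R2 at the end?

33

R1=20
R3=8
R2=37
R4=31
R0=32
R1=20&31=20
R2=37-4=33
STORE R3, [16] → M[16]=8
R3=8|33=41
R4=M[4]=45
halt.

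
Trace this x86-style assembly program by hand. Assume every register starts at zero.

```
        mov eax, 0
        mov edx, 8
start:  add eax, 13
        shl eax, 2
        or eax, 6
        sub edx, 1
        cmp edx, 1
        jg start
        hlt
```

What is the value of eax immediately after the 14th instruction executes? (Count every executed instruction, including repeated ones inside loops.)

270

eax=0
edx=8
eax=0+13=13
eax=13<<2=52
eax=52|6=54
edx=8-1=7
cmp edx, 1  (cmp 7,1)
jg start: taken
eax=54+13=67
eax=67<<2=268
eax=268|6=270
edx=7-1=6
cmp edx, 1  (cmp 6,1)
jg start: taken
After step 14: eax = 270.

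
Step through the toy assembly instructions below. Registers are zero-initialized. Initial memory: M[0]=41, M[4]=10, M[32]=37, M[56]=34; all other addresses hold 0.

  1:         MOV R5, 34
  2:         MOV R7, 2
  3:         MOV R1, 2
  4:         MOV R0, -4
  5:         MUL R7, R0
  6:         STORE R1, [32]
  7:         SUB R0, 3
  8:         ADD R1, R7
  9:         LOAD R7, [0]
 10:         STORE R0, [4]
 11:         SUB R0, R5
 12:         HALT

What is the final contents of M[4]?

-7

MOV R5, 34 → R5=34
MOV R7, 2 → R7=2
MOV R1, 2 → R1=2
MOV R0, -4 → R0=-4
MUL R7, R0 → R7=2*(-4)=-8
STORE R1, [32] → M[32]=2
SUB R0, 3 → R0=(-4)-3=-7
ADD R1, R7 → R1=2+(-8)=-6
LOAD R7, [0] → R7=M[0]=41
STORE R0, [4] → M[4]=-7
SUB R0, R5 → R0=(-7)-34=-41
halt.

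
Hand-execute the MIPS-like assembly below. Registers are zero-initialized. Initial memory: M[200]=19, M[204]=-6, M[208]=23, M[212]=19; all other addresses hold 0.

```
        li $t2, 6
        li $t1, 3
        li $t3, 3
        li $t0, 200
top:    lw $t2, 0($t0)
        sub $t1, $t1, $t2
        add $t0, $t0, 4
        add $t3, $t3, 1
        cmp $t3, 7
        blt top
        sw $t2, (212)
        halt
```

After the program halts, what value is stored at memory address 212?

li $t2, 6 → $t2=6
li $t1, 3 → $t1=3
li $t3, 3 → $t3=3
li $t0, 200 → $t0=200
lw $t2, 0($t0) → $t2=M[200]=19
sub $t1, $t1, $t2 → $t1=3-19=-16
add $t0, $t0, 4 → $t0=200+4=204
add $t3, $t3, 1 → $t3=3+1=4
cmp $t3, 7  (cmp 4,7)
blt top: taken
lw $t2, 0($t0) → $t2=M[204]=-6
sub $t1, $t1, $t2 → $t1=(-16)-(-6)=-10
add $t0, $t0, 4 → $t0=204+4=208
add $t3, $t3, 1 → $t3=4+1=5
cmp $t3, 7  (cmp 5,7)
blt top: taken
lw $t2, 0($t0) → $t2=M[208]=23
sub $t1, $t1, $t2 → $t1=(-10)-23=-33
add $t0, $t0, 4 → $t0=208+4=212
add $t3, $t3, 1 → $t3=5+1=6
cmp $t3, 7  (cmp 6,7)
blt top: taken
lw $t2, 0($t0) → $t2=M[212]=19
sub $t1, $t1, $t2 → $t1=(-33)-19=-52
add $t0, $t0, 4 → $t0=212+4=216
add $t3, $t3, 1 → $t3=6+1=7
cmp $t3, 7  (cmp 7,7)
blt top: not taken
sw $t2, (212) → M[212]=19
halt.

19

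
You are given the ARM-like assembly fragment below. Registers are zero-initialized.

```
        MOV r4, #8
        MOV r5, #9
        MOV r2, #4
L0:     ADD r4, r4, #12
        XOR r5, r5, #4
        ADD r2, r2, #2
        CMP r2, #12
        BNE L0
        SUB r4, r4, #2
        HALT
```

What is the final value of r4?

r4=8
r5=9
r2=4
r4=8+12=20
r5=9^4=13
r2=4+2=6
CMP r2, #12  (cmp 6,12)
BNE L0: taken
r4=20+12=32
r5=13^4=9
r2=6+2=8
CMP r2, #12  (cmp 8,12)
BNE L0: taken
r4=32+12=44
r5=9^4=13
r2=8+2=10
CMP r2, #12  (cmp 10,12)
BNE L0: taken
r4=44+12=56
r5=13^4=9
r2=10+2=12
CMP r2, #12  (cmp 12,12)
BNE L0: not taken
r4=56-2=54
halt.

54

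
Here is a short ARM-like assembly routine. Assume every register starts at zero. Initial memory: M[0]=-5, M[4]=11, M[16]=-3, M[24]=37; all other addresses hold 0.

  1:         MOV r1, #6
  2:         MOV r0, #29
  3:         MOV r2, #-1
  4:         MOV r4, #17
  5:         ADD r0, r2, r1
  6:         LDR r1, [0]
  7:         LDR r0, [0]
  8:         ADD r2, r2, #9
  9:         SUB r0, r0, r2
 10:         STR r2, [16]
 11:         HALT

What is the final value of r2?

8

after MOV r1, #6: r1=6
after MOV r0, #29: r0=29
after MOV r2, #-1: r2=-1
after MOV r4, #17: r4=17
after ADD r0, r2, r1: r0=(-1)+6=5
after LDR r1, [0]: r1=M[0]=-5
after LDR r0, [0]: r0=M[0]=-5
after ADD r2, r2, #9: r2=(-1)+9=8
after SUB r0, r0, r2: r0=(-5)-8=-13
STR r2, [16] → M[16]=8
halt.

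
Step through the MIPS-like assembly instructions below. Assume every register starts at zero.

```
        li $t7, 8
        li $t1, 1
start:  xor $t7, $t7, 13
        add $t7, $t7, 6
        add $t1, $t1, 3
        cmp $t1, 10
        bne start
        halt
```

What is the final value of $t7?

7

after li $t7, 8: $t7=8
after li $t1, 1: $t1=1
after xor $t7, $t7, 13: $t7=8^13=5
after add $t7, $t7, 6: $t7=5+6=11
after add $t1, $t1, 3: $t1=1+3=4
cmp $t1, 10  (cmp 4,10)
bne start: taken
after xor $t7, $t7, 13: $t7=11^13=6
after add $t7, $t7, 6: $t7=6+6=12
after add $t1, $t1, 3: $t1=4+3=7
cmp $t1, 10  (cmp 7,10)
bne start: taken
after xor $t7, $t7, 13: $t7=12^13=1
after add $t7, $t7, 6: $t7=1+6=7
after add $t1, $t1, 3: $t1=7+3=10
cmp $t1, 10  (cmp 10,10)
bne start: not taken
halt.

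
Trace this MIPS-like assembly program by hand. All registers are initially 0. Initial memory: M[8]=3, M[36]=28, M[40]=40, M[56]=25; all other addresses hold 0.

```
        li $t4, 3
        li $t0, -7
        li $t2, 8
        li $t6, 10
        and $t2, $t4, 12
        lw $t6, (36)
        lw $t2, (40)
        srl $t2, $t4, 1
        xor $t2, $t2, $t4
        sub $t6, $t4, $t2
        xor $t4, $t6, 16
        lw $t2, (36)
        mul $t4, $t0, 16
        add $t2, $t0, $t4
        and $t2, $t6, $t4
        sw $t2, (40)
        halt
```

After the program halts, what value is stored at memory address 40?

0

li $t4, 3 → $t4=3
li $t0, -7 → $t0=-7
li $t2, 8 → $t2=8
li $t6, 10 → $t6=10
and $t2, $t4, 12 → $t2=3&12=0
lw $t6, (36) → $t6=M[36]=28
lw $t2, (40) → $t2=M[40]=40
srl $t2, $t4, 1 → $t2=3>>1=1
xor $t2, $t2, $t4 → $t2=1^3=2
sub $t6, $t4, $t2 → $t6=3-2=1
xor $t4, $t6, 16 → $t4=1^16=17
lw $t2, (36) → $t2=M[36]=28
mul $t4, $t0, 16 → $t4=(-7)*16=-112
add $t2, $t0, $t4 → $t2=(-7)+(-112)=-119
and $t2, $t6, $t4 → $t2=1&(-112)=0
sw $t2, (40) → M[40]=0
halt.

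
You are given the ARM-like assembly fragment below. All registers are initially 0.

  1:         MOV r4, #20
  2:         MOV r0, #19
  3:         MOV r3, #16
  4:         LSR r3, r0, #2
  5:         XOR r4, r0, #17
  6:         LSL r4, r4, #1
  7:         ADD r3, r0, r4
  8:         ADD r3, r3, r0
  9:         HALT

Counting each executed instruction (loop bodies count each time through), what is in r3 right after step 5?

MOV r4, #20 → r4=20
MOV r0, #19 → r0=19
MOV r3, #16 → r3=16
LSR r3, r0, #2 → r3=19>>2=4
XOR r4, r0, #17 → r4=19^17=2
After step 5: r3 = 4.

4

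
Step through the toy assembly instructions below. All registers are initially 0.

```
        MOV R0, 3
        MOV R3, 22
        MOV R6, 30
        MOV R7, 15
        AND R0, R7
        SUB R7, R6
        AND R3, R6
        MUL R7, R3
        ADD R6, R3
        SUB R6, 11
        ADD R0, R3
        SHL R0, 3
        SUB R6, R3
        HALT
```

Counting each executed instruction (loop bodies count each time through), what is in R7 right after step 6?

-15

MOV R0, 3 → R0=3
MOV R3, 22 → R3=22
MOV R6, 30 → R6=30
MOV R7, 15 → R7=15
AND R0, R7 → R0=3&15=3
SUB R7, R6 → R7=15-30=-15
After step 6: R7 = -15.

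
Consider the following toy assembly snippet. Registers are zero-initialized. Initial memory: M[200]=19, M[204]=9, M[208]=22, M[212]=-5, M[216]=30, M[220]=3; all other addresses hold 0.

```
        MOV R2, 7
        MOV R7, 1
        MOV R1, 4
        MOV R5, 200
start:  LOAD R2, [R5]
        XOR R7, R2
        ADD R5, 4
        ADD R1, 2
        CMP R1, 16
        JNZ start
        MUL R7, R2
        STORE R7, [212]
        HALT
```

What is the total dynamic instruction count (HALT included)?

after MOV R2, 7: R2=7
after MOV R7, 1: R7=1
after MOV R1, 4: R1=4
after MOV R5, 200: R5=200
after LOAD R2, [R5]: R2=M[200]=19
after XOR R7, R2: R7=1^19=18
after ADD R5, 4: R5=200+4=204
after ADD R1, 2: R1=4+2=6
CMP R1, 16  (cmp 6,16)
JNZ start: taken
after LOAD R2, [R5]: R2=M[204]=9
after XOR R7, R2: R7=18^9=27
after ADD R5, 4: R5=204+4=208
after ADD R1, 2: R1=6+2=8
CMP R1, 16  (cmp 8,16)
JNZ start: taken
after LOAD R2, [R5]: R2=M[208]=22
after XOR R7, R2: R7=27^22=13
after ADD R5, 4: R5=208+4=212
after ADD R1, 2: R1=8+2=10
CMP R1, 16  (cmp 10,16)
JNZ start: taken
after LOAD R2, [R5]: R2=M[212]=-5
after XOR R7, R2: R7=13^(-5)=-10
after ADD R5, 4: R5=212+4=216
after ADD R1, 2: R1=10+2=12
CMP R1, 16  (cmp 12,16)
JNZ start: taken
after LOAD R2, [R5]: R2=M[216]=30
after XOR R7, R2: R7=(-10)^30=-24
after ADD R5, 4: R5=216+4=220
after ADD R1, 2: R1=12+2=14
CMP R1, 16  (cmp 14,16)
JNZ start: taken
after LOAD R2, [R5]: R2=M[220]=3
after XOR R7, R2: R7=(-24)^3=-21
after ADD R5, 4: R5=220+4=224
after ADD R1, 2: R1=14+2=16
CMP R1, 16  (cmp 16,16)
JNZ start: not taken
after MUL R7, R2: R7=(-21)*3=-63
STORE R7, [212] → M[212]=-63
halt.
Total executed instructions: 43.

43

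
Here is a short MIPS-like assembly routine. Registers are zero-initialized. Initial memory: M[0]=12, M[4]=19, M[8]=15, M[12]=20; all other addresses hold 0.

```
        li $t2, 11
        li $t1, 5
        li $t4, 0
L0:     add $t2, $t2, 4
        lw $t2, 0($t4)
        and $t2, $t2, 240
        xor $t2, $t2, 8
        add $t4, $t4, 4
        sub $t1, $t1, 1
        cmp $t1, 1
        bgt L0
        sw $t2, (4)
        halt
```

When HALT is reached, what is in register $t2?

24

$t2=11
$t1=5
$t4=0
$t2=11+4=15
$t2=M[0]=12
$t2=12&240=0
$t2=0^8=8
$t4=0+4=4
$t1=5-1=4
cmp $t1, 1  (cmp 4,1)
bgt L0: taken
$t2=8+4=12
$t2=M[4]=19
$t2=19&240=16
$t2=16^8=24
$t4=4+4=8
$t1=4-1=3
cmp $t1, 1  (cmp 3,1)
bgt L0: taken
$t2=24+4=28
$t2=M[8]=15
$t2=15&240=0
$t2=0^8=8
$t4=8+4=12
$t1=3-1=2
cmp $t1, 1  (cmp 2,1)
bgt L0: taken
$t2=8+4=12
$t2=M[12]=20
$t2=20&240=16
$t2=16^8=24
$t4=12+4=16
$t1=2-1=1
cmp $t1, 1  (cmp 1,1)
bgt L0: not taken
sw $t2, (4) → M[4]=24
halt.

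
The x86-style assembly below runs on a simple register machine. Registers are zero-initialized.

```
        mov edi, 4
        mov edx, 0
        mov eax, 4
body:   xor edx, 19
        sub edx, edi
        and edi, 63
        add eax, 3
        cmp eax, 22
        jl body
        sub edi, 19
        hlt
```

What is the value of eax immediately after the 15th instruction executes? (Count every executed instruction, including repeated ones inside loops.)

10

edi=4
edx=0
eax=4
edx=0^19=19
edx=19-4=15
edi=4&63=4
eax=4+3=7
cmp eax, 22  (cmp 7,22)
jl body: taken
edx=15^19=28
edx=28-4=24
edi=4&63=4
eax=7+3=10
cmp eax, 22  (cmp 10,22)
jl body: taken
After step 15: eax = 10.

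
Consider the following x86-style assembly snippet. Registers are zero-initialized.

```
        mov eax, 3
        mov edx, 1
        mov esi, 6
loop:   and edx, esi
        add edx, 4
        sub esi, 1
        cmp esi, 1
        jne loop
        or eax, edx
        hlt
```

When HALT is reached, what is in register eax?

7

mov eax, 3 → eax=3
mov edx, 1 → edx=1
mov esi, 6 → esi=6
and edx, esi → edx=1&6=0
add edx, 4 → edx=0+4=4
sub esi, 1 → esi=6-1=5
cmp esi, 1  (cmp 5,1)
jne loop: taken
and edx, esi → edx=4&5=4
add edx, 4 → edx=4+4=8
sub esi, 1 → esi=5-1=4
cmp esi, 1  (cmp 4,1)
jne loop: taken
and edx, esi → edx=8&4=0
add edx, 4 → edx=0+4=4
sub esi, 1 → esi=4-1=3
cmp esi, 1  (cmp 3,1)
jne loop: taken
and edx, esi → edx=4&3=0
add edx, 4 → edx=0+4=4
sub esi, 1 → esi=3-1=2
cmp esi, 1  (cmp 2,1)
jne loop: taken
and edx, esi → edx=4&2=0
add edx, 4 → edx=0+4=4
sub esi, 1 → esi=2-1=1
cmp esi, 1  (cmp 1,1)
jne loop: not taken
or eax, edx → eax=3|4=7
halt.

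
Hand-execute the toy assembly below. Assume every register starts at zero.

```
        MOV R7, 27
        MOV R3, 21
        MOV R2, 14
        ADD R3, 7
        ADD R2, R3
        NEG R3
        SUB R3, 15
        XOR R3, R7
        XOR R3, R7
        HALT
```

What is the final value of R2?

MOV R7, 27 → R7=27
MOV R3, 21 → R3=21
MOV R2, 14 → R2=14
ADD R3, 7 → R3=21+7=28
ADD R2, R3 → R2=14+28=42
NEG R3 → R3=-(28)=-28
SUB R3, 15 → R3=(-28)-15=-43
XOR R3, R7 → R3=(-43)^27=-50
XOR R3, R7 → R3=(-50)^27=-43
halt.

42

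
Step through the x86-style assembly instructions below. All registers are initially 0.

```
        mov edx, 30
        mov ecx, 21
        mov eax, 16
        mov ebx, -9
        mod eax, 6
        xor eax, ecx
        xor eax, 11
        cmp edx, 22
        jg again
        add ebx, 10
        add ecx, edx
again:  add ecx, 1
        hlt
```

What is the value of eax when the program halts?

after mov edx, 30: edx=30
after mov ecx, 21: ecx=21
after mov eax, 16: eax=16
after mov ebx, -9: ebx=-9
after mod eax, 6: eax=16%6=4
after xor eax, ecx: eax=4^21=17
after xor eax, 11: eax=17^11=26
cmp edx, 22  (cmp 30,22)
jg again: taken
after add ecx, 1: ecx=21+1=22
halt.

26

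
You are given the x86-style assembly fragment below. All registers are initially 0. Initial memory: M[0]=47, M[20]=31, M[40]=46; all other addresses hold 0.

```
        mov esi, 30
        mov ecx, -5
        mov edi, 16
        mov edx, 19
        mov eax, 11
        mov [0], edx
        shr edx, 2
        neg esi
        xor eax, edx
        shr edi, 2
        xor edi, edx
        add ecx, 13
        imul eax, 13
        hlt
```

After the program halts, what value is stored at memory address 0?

19

after mov esi, 30: esi=30
after mov ecx, -5: ecx=-5
after mov edi, 16: edi=16
after mov edx, 19: edx=19
after mov eax, 11: eax=11
mov [0], edx → M[0]=19
after shr edx, 2: edx=19>>2=4
after neg esi: esi=-(30)=-30
after xor eax, edx: eax=11^4=15
after shr edi, 2: edi=16>>2=4
after xor edi, edx: edi=4^4=0
after add ecx, 13: ecx=(-5)+13=8
after imul eax, 13: eax=15*13=195
halt.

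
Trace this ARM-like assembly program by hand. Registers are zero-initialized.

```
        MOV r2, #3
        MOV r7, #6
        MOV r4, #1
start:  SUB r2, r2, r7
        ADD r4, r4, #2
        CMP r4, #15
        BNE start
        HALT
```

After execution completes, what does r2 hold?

r2=3
r7=6
r4=1
r2=3-6=-3
r4=1+2=3
CMP r4, #15  (cmp 3,15)
BNE start: taken
r2=(-3)-6=-9
r4=3+2=5
CMP r4, #15  (cmp 5,15)
BNE start: taken
r2=(-9)-6=-15
r4=5+2=7
CMP r4, #15  (cmp 7,15)
BNE start: taken
r2=(-15)-6=-21
r4=7+2=9
CMP r4, #15  (cmp 9,15)
BNE start: taken
r2=(-21)-6=-27
r4=9+2=11
CMP r4, #15  (cmp 11,15)
BNE start: taken
r2=(-27)-6=-33
r4=11+2=13
CMP r4, #15  (cmp 13,15)
BNE start: taken
r2=(-33)-6=-39
r4=13+2=15
CMP r4, #15  (cmp 15,15)
BNE start: not taken
halt.

-39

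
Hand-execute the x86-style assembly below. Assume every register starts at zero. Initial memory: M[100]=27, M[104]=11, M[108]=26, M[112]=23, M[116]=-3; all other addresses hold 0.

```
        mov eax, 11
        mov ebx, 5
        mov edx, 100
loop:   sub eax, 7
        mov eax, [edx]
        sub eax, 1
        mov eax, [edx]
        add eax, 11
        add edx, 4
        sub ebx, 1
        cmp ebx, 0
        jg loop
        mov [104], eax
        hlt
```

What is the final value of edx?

120

after mov eax, 11: eax=11
after mov ebx, 5: ebx=5
after mov edx, 100: edx=100
after sub eax, 7: eax=11-7=4
after mov eax, [edx]: eax=M[100]=27
after sub eax, 1: eax=27-1=26
after mov eax, [edx]: eax=M[100]=27
after add eax, 11: eax=27+11=38
after add edx, 4: edx=100+4=104
after sub ebx, 1: ebx=5-1=4
cmp ebx, 0  (cmp 4,0)
jg loop: taken
after sub eax, 7: eax=38-7=31
after mov eax, [edx]: eax=M[104]=11
after sub eax, 1: eax=11-1=10
after mov eax, [edx]: eax=M[104]=11
after add eax, 11: eax=11+11=22
after add edx, 4: edx=104+4=108
after sub ebx, 1: ebx=4-1=3
cmp ebx, 0  (cmp 3,0)
jg loop: taken
after sub eax, 7: eax=22-7=15
after mov eax, [edx]: eax=M[108]=26
after sub eax, 1: eax=26-1=25
after mov eax, [edx]: eax=M[108]=26
after add eax, 11: eax=26+11=37
after add edx, 4: edx=108+4=112
after sub ebx, 1: ebx=3-1=2
cmp ebx, 0  (cmp 2,0)
jg loop: taken
after sub eax, 7: eax=37-7=30
after mov eax, [edx]: eax=M[112]=23
after sub eax, 1: eax=23-1=22
after mov eax, [edx]: eax=M[112]=23
after add eax, 11: eax=23+11=34
after add edx, 4: edx=112+4=116
after sub ebx, 1: ebx=2-1=1
cmp ebx, 0  (cmp 1,0)
jg loop: taken
after sub eax, 7: eax=34-7=27
after mov eax, [edx]: eax=M[116]=-3
after sub eax, 1: eax=(-3)-1=-4
after mov eax, [edx]: eax=M[116]=-3
after add eax, 11: eax=(-3)+11=8
after add edx, 4: edx=116+4=120
after sub ebx, 1: ebx=1-1=0
cmp ebx, 0  (cmp 0,0)
jg loop: not taken
mov [104], eax → M[104]=8
halt.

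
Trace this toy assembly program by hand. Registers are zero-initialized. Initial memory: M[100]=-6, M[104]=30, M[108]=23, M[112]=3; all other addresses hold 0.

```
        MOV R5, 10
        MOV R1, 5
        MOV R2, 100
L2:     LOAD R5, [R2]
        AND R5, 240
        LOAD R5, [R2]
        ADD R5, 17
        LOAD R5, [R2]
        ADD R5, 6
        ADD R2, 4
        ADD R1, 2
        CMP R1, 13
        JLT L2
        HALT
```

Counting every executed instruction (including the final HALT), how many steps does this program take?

R5=10
R1=5
R2=100
R5=M[100]=-6
R5=(-6)&240=240
R5=M[100]=-6
R5=(-6)+17=11
R5=M[100]=-6
R5=(-6)+6=0
R2=100+4=104
R1=5+2=7
CMP R1, 13  (cmp 7,13)
JLT L2: taken
R5=M[104]=30
R5=30&240=16
R5=M[104]=30
R5=30+17=47
R5=M[104]=30
R5=30+6=36
R2=104+4=108
R1=7+2=9
CMP R1, 13  (cmp 9,13)
JLT L2: taken
R5=M[108]=23
R5=23&240=16
R5=M[108]=23
R5=23+17=40
R5=M[108]=23
R5=23+6=29
R2=108+4=112
R1=9+2=11
CMP R1, 13  (cmp 11,13)
JLT L2: taken
R5=M[112]=3
R5=3&240=0
R5=M[112]=3
R5=3+17=20
R5=M[112]=3
R5=3+6=9
R2=112+4=116
R1=11+2=13
CMP R1, 13  (cmp 13,13)
JLT L2: not taken
halt.
Total executed instructions: 44.

44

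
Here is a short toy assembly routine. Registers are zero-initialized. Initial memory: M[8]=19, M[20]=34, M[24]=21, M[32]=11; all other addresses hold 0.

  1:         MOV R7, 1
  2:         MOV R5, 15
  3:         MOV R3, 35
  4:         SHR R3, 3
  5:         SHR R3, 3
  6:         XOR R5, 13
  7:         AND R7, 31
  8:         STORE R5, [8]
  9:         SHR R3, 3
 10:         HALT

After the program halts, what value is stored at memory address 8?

2

after MOV R7, 1: R7=1
after MOV R5, 15: R5=15
after MOV R3, 35: R3=35
after SHR R3, 3: R3=35>>3=4
after SHR R3, 3: R3=4>>3=0
after XOR R5, 13: R5=15^13=2
after AND R7, 31: R7=1&31=1
STORE R5, [8] → M[8]=2
after SHR R3, 3: R3=0>>3=0
halt.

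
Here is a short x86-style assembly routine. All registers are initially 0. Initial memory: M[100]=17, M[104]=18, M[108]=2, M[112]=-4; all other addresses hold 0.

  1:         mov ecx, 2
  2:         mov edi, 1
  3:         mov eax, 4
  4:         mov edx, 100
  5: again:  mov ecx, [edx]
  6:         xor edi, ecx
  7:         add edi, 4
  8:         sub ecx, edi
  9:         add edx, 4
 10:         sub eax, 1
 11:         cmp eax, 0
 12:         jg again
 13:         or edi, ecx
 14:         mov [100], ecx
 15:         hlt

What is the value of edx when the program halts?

116

after mov ecx, 2: ecx=2
after mov edi, 1: edi=1
after mov eax, 4: eax=4
after mov edx, 100: edx=100
after mov ecx, [edx]: ecx=M[100]=17
after xor edi, ecx: edi=1^17=16
after add edi, 4: edi=16+4=20
after sub ecx, edi: ecx=17-20=-3
after add edx, 4: edx=100+4=104
after sub eax, 1: eax=4-1=3
cmp eax, 0  (cmp 3,0)
jg again: taken
after mov ecx, [edx]: ecx=M[104]=18
after xor edi, ecx: edi=20^18=6
after add edi, 4: edi=6+4=10
after sub ecx, edi: ecx=18-10=8
after add edx, 4: edx=104+4=108
after sub eax, 1: eax=3-1=2
cmp eax, 0  (cmp 2,0)
jg again: taken
after mov ecx, [edx]: ecx=M[108]=2
after xor edi, ecx: edi=10^2=8
after add edi, 4: edi=8+4=12
after sub ecx, edi: ecx=2-12=-10
after add edx, 4: edx=108+4=112
after sub eax, 1: eax=2-1=1
cmp eax, 0  (cmp 1,0)
jg again: taken
after mov ecx, [edx]: ecx=M[112]=-4
after xor edi, ecx: edi=12^(-4)=-16
after add edi, 4: edi=(-16)+4=-12
after sub ecx, edi: ecx=(-4)-(-12)=8
after add edx, 4: edx=112+4=116
after sub eax, 1: eax=1-1=0
cmp eax, 0  (cmp 0,0)
jg again: not taken
after or edi, ecx: edi=(-12)|8=-4
mov [100], ecx → M[100]=8
halt.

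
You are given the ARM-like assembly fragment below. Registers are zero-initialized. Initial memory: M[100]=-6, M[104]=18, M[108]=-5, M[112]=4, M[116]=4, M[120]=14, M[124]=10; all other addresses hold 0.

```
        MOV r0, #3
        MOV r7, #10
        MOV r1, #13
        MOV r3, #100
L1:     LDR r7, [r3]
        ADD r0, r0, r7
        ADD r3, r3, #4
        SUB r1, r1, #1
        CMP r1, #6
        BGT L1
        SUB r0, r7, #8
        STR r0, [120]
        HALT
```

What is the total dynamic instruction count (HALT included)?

MOV r0, #3 → r0=3
MOV r7, #10 → r7=10
MOV r1, #13 → r1=13
MOV r3, #100 → r3=100
LDR r7, [r3] → r7=M[100]=-6
ADD r0, r0, r7 → r0=3+(-6)=-3
ADD r3, r3, #4 → r3=100+4=104
SUB r1, r1, #1 → r1=13-1=12
CMP r1, #6  (cmp 12,6)
BGT L1: taken
LDR r7, [r3] → r7=M[104]=18
ADD r0, r0, r7 → r0=(-3)+18=15
ADD r3, r3, #4 → r3=104+4=108
SUB r1, r1, #1 → r1=12-1=11
CMP r1, #6  (cmp 11,6)
BGT L1: taken
LDR r7, [r3] → r7=M[108]=-5
ADD r0, r0, r7 → r0=15+(-5)=10
ADD r3, r3, #4 → r3=108+4=112
SUB r1, r1, #1 → r1=11-1=10
CMP r1, #6  (cmp 10,6)
BGT L1: taken
LDR r7, [r3] → r7=M[112]=4
ADD r0, r0, r7 → r0=10+4=14
ADD r3, r3, #4 → r3=112+4=116
SUB r1, r1, #1 → r1=10-1=9
CMP r1, #6  (cmp 9,6)
BGT L1: taken
LDR r7, [r3] → r7=M[116]=4
ADD r0, r0, r7 → r0=14+4=18
ADD r3, r3, #4 → r3=116+4=120
SUB r1, r1, #1 → r1=9-1=8
CMP r1, #6  (cmp 8,6)
BGT L1: taken
LDR r7, [r3] → r7=M[120]=14
ADD r0, r0, r7 → r0=18+14=32
ADD r3, r3, #4 → r3=120+4=124
SUB r1, r1, #1 → r1=8-1=7
CMP r1, #6  (cmp 7,6)
BGT L1: taken
LDR r7, [r3] → r7=M[124]=10
ADD r0, r0, r7 → r0=32+10=42
ADD r3, r3, #4 → r3=124+4=128
SUB r1, r1, #1 → r1=7-1=6
CMP r1, #6  (cmp 6,6)
BGT L1: not taken
SUB r0, r7, #8 → r0=10-8=2
STR r0, [120] → M[120]=2
halt.
Total executed instructions: 49.

49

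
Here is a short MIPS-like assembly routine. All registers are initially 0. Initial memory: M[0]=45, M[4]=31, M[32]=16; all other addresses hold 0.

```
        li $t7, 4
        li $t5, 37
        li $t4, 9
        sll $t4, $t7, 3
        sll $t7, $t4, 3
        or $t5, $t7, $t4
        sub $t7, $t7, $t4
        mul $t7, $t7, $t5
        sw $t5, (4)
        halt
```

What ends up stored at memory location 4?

288

$t7=4
$t5=37
$t4=9
$t4=4<<3=32
$t7=32<<3=256
$t5=256|32=288
$t7=256-32=224
$t7=224*288=64512
sw $t5, (4) → M[4]=288
halt.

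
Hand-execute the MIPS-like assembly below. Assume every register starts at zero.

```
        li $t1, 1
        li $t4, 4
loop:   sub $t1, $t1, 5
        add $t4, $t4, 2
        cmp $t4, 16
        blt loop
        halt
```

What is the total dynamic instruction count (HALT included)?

$t1=1
$t4=4
$t1=1-5=-4
$t4=4+2=6
cmp $t4, 16  (cmp 6,16)
blt loop: taken
$t1=(-4)-5=-9
$t4=6+2=8
cmp $t4, 16  (cmp 8,16)
blt loop: taken
$t1=(-9)-5=-14
$t4=8+2=10
cmp $t4, 16  (cmp 10,16)
blt loop: taken
$t1=(-14)-5=-19
$t4=10+2=12
cmp $t4, 16  (cmp 12,16)
blt loop: taken
$t1=(-19)-5=-24
$t4=12+2=14
cmp $t4, 16  (cmp 14,16)
blt loop: taken
$t1=(-24)-5=-29
$t4=14+2=16
cmp $t4, 16  (cmp 16,16)
blt loop: not taken
halt.
Total executed instructions: 27.

27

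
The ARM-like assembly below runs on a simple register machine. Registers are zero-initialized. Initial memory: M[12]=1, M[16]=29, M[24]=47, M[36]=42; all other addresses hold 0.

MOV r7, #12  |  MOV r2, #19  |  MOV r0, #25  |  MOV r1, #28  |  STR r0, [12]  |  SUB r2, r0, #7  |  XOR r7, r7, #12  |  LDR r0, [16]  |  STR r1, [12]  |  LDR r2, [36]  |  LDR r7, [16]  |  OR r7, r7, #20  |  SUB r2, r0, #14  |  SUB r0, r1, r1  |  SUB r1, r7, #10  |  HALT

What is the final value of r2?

after MOV r7, #12: r7=12
after MOV r2, #19: r2=19
after MOV r0, #25: r0=25
after MOV r1, #28: r1=28
STR r0, [12] → M[12]=25
after SUB r2, r0, #7: r2=25-7=18
after XOR r7, r7, #12: r7=12^12=0
after LDR r0, [16]: r0=M[16]=29
STR r1, [12] → M[12]=28
after LDR r2, [36]: r2=M[36]=42
after LDR r7, [16]: r7=M[16]=29
after OR r7, r7, #20: r7=29|20=29
after SUB r2, r0, #14: r2=29-14=15
after SUB r0, r1, r1: r0=28-28=0
after SUB r1, r7, #10: r1=29-10=19
halt.

15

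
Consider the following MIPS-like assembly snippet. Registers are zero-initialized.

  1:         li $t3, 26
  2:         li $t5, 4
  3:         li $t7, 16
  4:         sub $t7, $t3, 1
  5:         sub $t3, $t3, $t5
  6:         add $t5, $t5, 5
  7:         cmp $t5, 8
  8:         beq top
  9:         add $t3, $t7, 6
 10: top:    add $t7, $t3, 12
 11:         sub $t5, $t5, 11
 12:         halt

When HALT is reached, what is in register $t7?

43

$t3=26
$t5=4
$t7=16
$t7=26-1=25
$t3=26-4=22
$t5=4+5=9
cmp $t5, 8  (cmp 9,8)
beq top: not taken
$t3=25+6=31
$t7=31+12=43
$t5=9-11=-2
halt.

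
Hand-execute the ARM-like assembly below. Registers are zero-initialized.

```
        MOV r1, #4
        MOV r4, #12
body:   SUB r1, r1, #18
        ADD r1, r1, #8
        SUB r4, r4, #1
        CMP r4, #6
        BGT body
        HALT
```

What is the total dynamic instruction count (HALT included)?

33

r1=4
r4=12
r1=4-18=-14
r1=(-14)+8=-6
r4=12-1=11
CMP r4, #6  (cmp 11,6)
BGT body: taken
r1=(-6)-18=-24
r1=(-24)+8=-16
r4=11-1=10
CMP r4, #6  (cmp 10,6)
BGT body: taken
r1=(-16)-18=-34
r1=(-34)+8=-26
r4=10-1=9
CMP r4, #6  (cmp 9,6)
BGT body: taken
r1=(-26)-18=-44
r1=(-44)+8=-36
r4=9-1=8
CMP r4, #6  (cmp 8,6)
BGT body: taken
r1=(-36)-18=-54
r1=(-54)+8=-46
r4=8-1=7
CMP r4, #6  (cmp 7,6)
BGT body: taken
r1=(-46)-18=-64
r1=(-64)+8=-56
r4=7-1=6
CMP r4, #6  (cmp 6,6)
BGT body: not taken
halt.
Total executed instructions: 33.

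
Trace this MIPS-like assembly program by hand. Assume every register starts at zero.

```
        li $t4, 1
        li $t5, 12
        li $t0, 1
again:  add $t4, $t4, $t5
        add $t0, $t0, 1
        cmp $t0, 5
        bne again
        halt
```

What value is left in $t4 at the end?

li $t4, 1 → $t4=1
li $t5, 12 → $t5=12
li $t0, 1 → $t0=1
add $t4, $t4, $t5 → $t4=1+12=13
add $t0, $t0, 1 → $t0=1+1=2
cmp $t0, 5  (cmp 2,5)
bne again: taken
add $t4, $t4, $t5 → $t4=13+12=25
add $t0, $t0, 1 → $t0=2+1=3
cmp $t0, 5  (cmp 3,5)
bne again: taken
add $t4, $t4, $t5 → $t4=25+12=37
add $t0, $t0, 1 → $t0=3+1=4
cmp $t0, 5  (cmp 4,5)
bne again: taken
add $t4, $t4, $t5 → $t4=37+12=49
add $t0, $t0, 1 → $t0=4+1=5
cmp $t0, 5  (cmp 5,5)
bne again: not taken
halt.

49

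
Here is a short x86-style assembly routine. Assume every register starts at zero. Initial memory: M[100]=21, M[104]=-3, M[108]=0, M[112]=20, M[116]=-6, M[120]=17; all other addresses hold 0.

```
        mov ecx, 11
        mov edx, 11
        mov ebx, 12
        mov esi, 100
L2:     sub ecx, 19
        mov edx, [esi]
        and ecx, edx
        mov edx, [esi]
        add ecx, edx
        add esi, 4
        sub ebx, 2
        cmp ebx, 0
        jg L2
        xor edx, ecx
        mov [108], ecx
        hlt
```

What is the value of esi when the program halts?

after mov ecx, 11: ecx=11
after mov edx, 11: edx=11
after mov ebx, 12: ebx=12
after mov esi, 100: esi=100
after sub ecx, 19: ecx=11-19=-8
after mov edx, [esi]: edx=M[100]=21
after and ecx, edx: ecx=(-8)&21=16
after mov edx, [esi]: edx=M[100]=21
after add ecx, edx: ecx=16+21=37
after add esi, 4: esi=100+4=104
after sub ebx, 2: ebx=12-2=10
cmp ebx, 0  (cmp 10,0)
jg L2: taken
after sub ecx, 19: ecx=37-19=18
after mov edx, [esi]: edx=M[104]=-3
after and ecx, edx: ecx=18&(-3)=16
after mov edx, [esi]: edx=M[104]=-3
after add ecx, edx: ecx=16+(-3)=13
after add esi, 4: esi=104+4=108
after sub ebx, 2: ebx=10-2=8
cmp ebx, 0  (cmp 8,0)
jg L2: taken
after sub ecx, 19: ecx=13-19=-6
after mov edx, [esi]: edx=M[108]=0
after and ecx, edx: ecx=(-6)&0=0
after mov edx, [esi]: edx=M[108]=0
after add ecx, edx: ecx=0+0=0
after add esi, 4: esi=108+4=112
after sub ebx, 2: ebx=8-2=6
cmp ebx, 0  (cmp 6,0)
jg L2: taken
after sub ecx, 19: ecx=0-19=-19
after mov edx, [esi]: edx=M[112]=20
after and ecx, edx: ecx=(-19)&20=4
after mov edx, [esi]: edx=M[112]=20
after add ecx, edx: ecx=4+20=24
after add esi, 4: esi=112+4=116
after sub ebx, 2: ebx=6-2=4
cmp ebx, 0  (cmp 4,0)
jg L2: taken
after sub ecx, 19: ecx=24-19=5
after mov edx, [esi]: edx=M[116]=-6
after and ecx, edx: ecx=5&(-6)=0
after mov edx, [esi]: edx=M[116]=-6
after add ecx, edx: ecx=0+(-6)=-6
after add esi, 4: esi=116+4=120
after sub ebx, 2: ebx=4-2=2
cmp ebx, 0  (cmp 2,0)
jg L2: taken
after sub ecx, 19: ecx=(-6)-19=-25
after mov edx, [esi]: edx=M[120]=17
after and ecx, edx: ecx=(-25)&17=1
after mov edx, [esi]: edx=M[120]=17
after add ecx, edx: ecx=1+17=18
after add esi, 4: esi=120+4=124
after sub ebx, 2: ebx=2-2=0
cmp ebx, 0  (cmp 0,0)
jg L2: not taken
after xor edx, ecx: edx=17^18=3
mov [108], ecx → M[108]=18
halt.

124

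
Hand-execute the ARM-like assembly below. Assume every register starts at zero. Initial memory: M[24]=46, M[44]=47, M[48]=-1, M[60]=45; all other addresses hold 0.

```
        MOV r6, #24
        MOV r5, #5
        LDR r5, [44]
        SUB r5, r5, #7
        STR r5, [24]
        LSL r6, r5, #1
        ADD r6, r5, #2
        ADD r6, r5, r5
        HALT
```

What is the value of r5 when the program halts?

MOV r6, #24 → r6=24
MOV r5, #5 → r5=5
LDR r5, [44] → r5=M[44]=47
SUB r5, r5, #7 → r5=47-7=40
STR r5, [24] → M[24]=40
LSL r6, r5, #1 → r6=40<<1=80
ADD r6, r5, #2 → r6=40+2=42
ADD r6, r5, r5 → r6=40+40=80
halt.

40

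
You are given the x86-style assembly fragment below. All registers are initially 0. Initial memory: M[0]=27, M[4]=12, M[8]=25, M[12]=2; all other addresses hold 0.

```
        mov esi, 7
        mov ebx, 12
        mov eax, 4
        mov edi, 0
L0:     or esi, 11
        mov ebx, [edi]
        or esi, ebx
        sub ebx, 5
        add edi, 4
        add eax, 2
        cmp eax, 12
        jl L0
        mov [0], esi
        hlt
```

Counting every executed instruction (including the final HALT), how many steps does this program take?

38

mov esi, 7 → esi=7
mov ebx, 12 → ebx=12
mov eax, 4 → eax=4
mov edi, 0 → edi=0
or esi, 11 → esi=7|11=15
mov ebx, [edi] → ebx=M[0]=27
or esi, ebx → esi=15|27=31
sub ebx, 5 → ebx=27-5=22
add edi, 4 → edi=0+4=4
add eax, 2 → eax=4+2=6
cmp eax, 12  (cmp 6,12)
jl L0: taken
or esi, 11 → esi=31|11=31
mov ebx, [edi] → ebx=M[4]=12
or esi, ebx → esi=31|12=31
sub ebx, 5 → ebx=12-5=7
add edi, 4 → edi=4+4=8
add eax, 2 → eax=6+2=8
cmp eax, 12  (cmp 8,12)
jl L0: taken
or esi, 11 → esi=31|11=31
mov ebx, [edi] → ebx=M[8]=25
or esi, ebx → esi=31|25=31
sub ebx, 5 → ebx=25-5=20
add edi, 4 → edi=8+4=12
add eax, 2 → eax=8+2=10
cmp eax, 12  (cmp 10,12)
jl L0: taken
or esi, 11 → esi=31|11=31
mov ebx, [edi] → ebx=M[12]=2
or esi, ebx → esi=31|2=31
sub ebx, 5 → ebx=2-5=-3
add edi, 4 → edi=12+4=16
add eax, 2 → eax=10+2=12
cmp eax, 12  (cmp 12,12)
jl L0: not taken
mov [0], esi → M[0]=31
halt.
Total executed instructions: 38.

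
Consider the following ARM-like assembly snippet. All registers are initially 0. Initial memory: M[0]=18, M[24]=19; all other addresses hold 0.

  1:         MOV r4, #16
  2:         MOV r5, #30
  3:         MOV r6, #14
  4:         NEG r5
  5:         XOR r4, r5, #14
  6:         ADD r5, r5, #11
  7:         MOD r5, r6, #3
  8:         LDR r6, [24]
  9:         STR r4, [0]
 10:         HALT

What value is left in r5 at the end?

MOV r4, #16 → r4=16
MOV r5, #30 → r5=30
MOV r6, #14 → r6=14
NEG r5 → r5=-(30)=-30
XOR r4, r5, #14 → r4=(-30)^14=-20
ADD r5, r5, #11 → r5=(-30)+11=-19
MOD r5, r6, #3 → r5=14%3=2
LDR r6, [24] → r6=M[24]=19
STR r4, [0] → M[0]=-20
halt.

2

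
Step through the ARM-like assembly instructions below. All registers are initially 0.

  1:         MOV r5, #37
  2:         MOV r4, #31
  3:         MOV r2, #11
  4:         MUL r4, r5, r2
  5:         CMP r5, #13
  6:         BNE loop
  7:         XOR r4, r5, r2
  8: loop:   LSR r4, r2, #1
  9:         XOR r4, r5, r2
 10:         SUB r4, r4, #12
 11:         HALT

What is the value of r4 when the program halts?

34

r5=37
r4=31
r2=11
r4=37*11=407
CMP r5, #13  (cmp 37,13)
BNE loop: taken
r4=11>>1=5
r4=37^11=46
r4=46-12=34
halt.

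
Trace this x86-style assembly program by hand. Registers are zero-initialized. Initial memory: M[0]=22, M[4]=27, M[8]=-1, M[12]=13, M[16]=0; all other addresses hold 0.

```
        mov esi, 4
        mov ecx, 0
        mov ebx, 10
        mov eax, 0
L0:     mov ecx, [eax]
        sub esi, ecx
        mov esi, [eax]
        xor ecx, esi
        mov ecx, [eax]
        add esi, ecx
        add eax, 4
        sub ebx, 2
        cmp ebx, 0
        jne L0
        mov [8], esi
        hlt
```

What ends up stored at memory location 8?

0

after mov esi, 4: esi=4
after mov ecx, 0: ecx=0
after mov ebx, 10: ebx=10
after mov eax, 0: eax=0
after mov ecx, [eax]: ecx=M[0]=22
after sub esi, ecx: esi=4-22=-18
after mov esi, [eax]: esi=M[0]=22
after xor ecx, esi: ecx=22^22=0
after mov ecx, [eax]: ecx=M[0]=22
after add esi, ecx: esi=22+22=44
after add eax, 4: eax=0+4=4
after sub ebx, 2: ebx=10-2=8
cmp ebx, 0  (cmp 8,0)
jne L0: taken
after mov ecx, [eax]: ecx=M[4]=27
after sub esi, ecx: esi=44-27=17
after mov esi, [eax]: esi=M[4]=27
after xor ecx, esi: ecx=27^27=0
after mov ecx, [eax]: ecx=M[4]=27
after add esi, ecx: esi=27+27=54
after add eax, 4: eax=4+4=8
after sub ebx, 2: ebx=8-2=6
cmp ebx, 0  (cmp 6,0)
jne L0: taken
after mov ecx, [eax]: ecx=M[8]=-1
after sub esi, ecx: esi=54-(-1)=55
after mov esi, [eax]: esi=M[8]=-1
after xor ecx, esi: ecx=(-1)^(-1)=0
after mov ecx, [eax]: ecx=M[8]=-1
after add esi, ecx: esi=(-1)+(-1)=-2
after add eax, 4: eax=8+4=12
after sub ebx, 2: ebx=6-2=4
cmp ebx, 0  (cmp 4,0)
jne L0: taken
after mov ecx, [eax]: ecx=M[12]=13
after sub esi, ecx: esi=(-2)-13=-15
after mov esi, [eax]: esi=M[12]=13
after xor ecx, esi: ecx=13^13=0
after mov ecx, [eax]: ecx=M[12]=13
after add esi, ecx: esi=13+13=26
after add eax, 4: eax=12+4=16
after sub ebx, 2: ebx=4-2=2
cmp ebx, 0  (cmp 2,0)
jne L0: taken
after mov ecx, [eax]: ecx=M[16]=0
after sub esi, ecx: esi=26-0=26
after mov esi, [eax]: esi=M[16]=0
after xor ecx, esi: ecx=0^0=0
after mov ecx, [eax]: ecx=M[16]=0
after add esi, ecx: esi=0+0=0
after add eax, 4: eax=16+4=20
after sub ebx, 2: ebx=2-2=0
cmp ebx, 0  (cmp 0,0)
jne L0: not taken
mov [8], esi → M[8]=0
halt.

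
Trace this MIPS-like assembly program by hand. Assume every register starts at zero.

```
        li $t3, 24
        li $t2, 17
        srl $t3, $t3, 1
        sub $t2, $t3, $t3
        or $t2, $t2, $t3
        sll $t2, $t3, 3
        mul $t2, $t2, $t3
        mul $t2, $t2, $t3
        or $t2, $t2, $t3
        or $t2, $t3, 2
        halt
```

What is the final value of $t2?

14

li $t3, 24 → $t3=24
li $t2, 17 → $t2=17
srl $t3, $t3, 1 → $t3=24>>1=12
sub $t2, $t3, $t3 → $t2=12-12=0
or $t2, $t2, $t3 → $t2=0|12=12
sll $t2, $t3, 3 → $t2=12<<3=96
mul $t2, $t2, $t3 → $t2=96*12=1152
mul $t2, $t2, $t3 → $t2=1152*12=13824
or $t2, $t2, $t3 → $t2=13824|12=13836
or $t2, $t3, 2 → $t2=12|2=14
halt.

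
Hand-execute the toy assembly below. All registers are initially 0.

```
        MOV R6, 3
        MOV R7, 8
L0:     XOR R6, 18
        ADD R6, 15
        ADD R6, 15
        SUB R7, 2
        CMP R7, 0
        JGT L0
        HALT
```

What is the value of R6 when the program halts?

147

MOV R6, 3 → R6=3
MOV R7, 8 → R7=8
XOR R6, 18 → R6=3^18=17
ADD R6, 15 → R6=17+15=32
ADD R6, 15 → R6=32+15=47
SUB R7, 2 → R7=8-2=6
CMP R7, 0  (cmp 6,0)
JGT L0: taken
XOR R6, 18 → R6=47^18=61
ADD R6, 15 → R6=61+15=76
ADD R6, 15 → R6=76+15=91
SUB R7, 2 → R7=6-2=4
CMP R7, 0  (cmp 4,0)
JGT L0: taken
XOR R6, 18 → R6=91^18=73
ADD R6, 15 → R6=73+15=88
ADD R6, 15 → R6=88+15=103
SUB R7, 2 → R7=4-2=2
CMP R7, 0  (cmp 2,0)
JGT L0: taken
XOR R6, 18 → R6=103^18=117
ADD R6, 15 → R6=117+15=132
ADD R6, 15 → R6=132+15=147
SUB R7, 2 → R7=2-2=0
CMP R7, 0  (cmp 0,0)
JGT L0: not taken
halt.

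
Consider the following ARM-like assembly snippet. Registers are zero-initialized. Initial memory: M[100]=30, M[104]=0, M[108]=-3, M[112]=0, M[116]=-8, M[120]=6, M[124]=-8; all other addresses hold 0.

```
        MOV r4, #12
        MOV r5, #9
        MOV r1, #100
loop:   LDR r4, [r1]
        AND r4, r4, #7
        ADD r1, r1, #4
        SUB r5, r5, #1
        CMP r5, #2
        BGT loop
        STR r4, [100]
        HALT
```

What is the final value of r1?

after MOV r4, #12: r4=12
after MOV r5, #9: r5=9
after MOV r1, #100: r1=100
after LDR r4, [r1]: r4=M[100]=30
after AND r4, r4, #7: r4=30&7=6
after ADD r1, r1, #4: r1=100+4=104
after SUB r5, r5, #1: r5=9-1=8
CMP r5, #2  (cmp 8,2)
BGT loop: taken
after LDR r4, [r1]: r4=M[104]=0
after AND r4, r4, #7: r4=0&7=0
after ADD r1, r1, #4: r1=104+4=108
after SUB r5, r5, #1: r5=8-1=7
CMP r5, #2  (cmp 7,2)
BGT loop: taken
after LDR r4, [r1]: r4=M[108]=-3
after AND r4, r4, #7: r4=(-3)&7=5
after ADD r1, r1, #4: r1=108+4=112
after SUB r5, r5, #1: r5=7-1=6
CMP r5, #2  (cmp 6,2)
BGT loop: taken
after LDR r4, [r1]: r4=M[112]=0
after AND r4, r4, #7: r4=0&7=0
after ADD r1, r1, #4: r1=112+4=116
after SUB r5, r5, #1: r5=6-1=5
CMP r5, #2  (cmp 5,2)
BGT loop: taken
after LDR r4, [r1]: r4=M[116]=-8
after AND r4, r4, #7: r4=(-8)&7=0
after ADD r1, r1, #4: r1=116+4=120
after SUB r5, r5, #1: r5=5-1=4
CMP r5, #2  (cmp 4,2)
BGT loop: taken
after LDR r4, [r1]: r4=M[120]=6
after AND r4, r4, #7: r4=6&7=6
after ADD r1, r1, #4: r1=120+4=124
after SUB r5, r5, #1: r5=4-1=3
CMP r5, #2  (cmp 3,2)
BGT loop: taken
after LDR r4, [r1]: r4=M[124]=-8
after AND r4, r4, #7: r4=(-8)&7=0
after ADD r1, r1, #4: r1=124+4=128
after SUB r5, r5, #1: r5=3-1=2
CMP r5, #2  (cmp 2,2)
BGT loop: not taken
STR r4, [100] → M[100]=0
halt.

128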